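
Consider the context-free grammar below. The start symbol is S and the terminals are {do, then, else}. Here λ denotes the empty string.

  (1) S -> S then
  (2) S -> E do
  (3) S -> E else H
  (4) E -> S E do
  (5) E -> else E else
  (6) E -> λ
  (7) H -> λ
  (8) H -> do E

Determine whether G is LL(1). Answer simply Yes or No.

FIRST(S) = {do, else}
FIRST(E) = {λ, do, else}
FIRST(H) = {λ, do}
FOLLOW(S) = {$, do, else, then}
FOLLOW(E) = {$, do, else, then}
FOLLOW(H) = {$, do, else, then}
Cell M[E, do] receives both E -> S E do and E -> λ — the grammar is not LL(1).

No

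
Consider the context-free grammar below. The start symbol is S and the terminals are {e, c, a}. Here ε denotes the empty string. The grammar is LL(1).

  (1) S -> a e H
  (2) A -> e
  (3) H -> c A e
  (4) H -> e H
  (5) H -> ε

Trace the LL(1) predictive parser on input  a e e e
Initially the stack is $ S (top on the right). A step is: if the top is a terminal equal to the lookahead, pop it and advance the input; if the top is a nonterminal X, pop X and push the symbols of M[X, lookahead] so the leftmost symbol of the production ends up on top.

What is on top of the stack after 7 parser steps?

     Stack    Input      Action
  1  $ S      a e e e $  expand S -> a e H
  2  $ H e a  a e e e $  match a
  3  $ H e    e e e $    match e
  4  $ H      e e $      expand H -> e H
  5  $ H e    e e $      match e
  6  $ H      e $        expand H -> e H
  7  $ H e    e $        match e
Stack after step 7: $ H (top = H).

H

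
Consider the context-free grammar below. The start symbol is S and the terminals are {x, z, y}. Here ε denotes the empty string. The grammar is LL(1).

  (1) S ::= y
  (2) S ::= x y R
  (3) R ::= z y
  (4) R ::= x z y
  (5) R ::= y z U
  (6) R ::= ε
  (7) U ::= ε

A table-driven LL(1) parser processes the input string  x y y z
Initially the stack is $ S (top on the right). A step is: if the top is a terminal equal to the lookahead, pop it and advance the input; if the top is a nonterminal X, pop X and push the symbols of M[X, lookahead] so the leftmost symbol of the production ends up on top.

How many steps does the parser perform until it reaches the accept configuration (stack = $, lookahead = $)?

7

     Stack    Input      Action
  1  $ S      x y y z $  expand S ::= x y R
  2  $ R y x  x y y z $  match x
  3  $ R y    y y z $    match y
  4  $ R      y z $      expand R ::= y z U
  5  $ U z y  y z $      match y
  6  $ U z    z $        match z
  7  $ U      $          expand U ::= ε
Accept reached after 7 steps.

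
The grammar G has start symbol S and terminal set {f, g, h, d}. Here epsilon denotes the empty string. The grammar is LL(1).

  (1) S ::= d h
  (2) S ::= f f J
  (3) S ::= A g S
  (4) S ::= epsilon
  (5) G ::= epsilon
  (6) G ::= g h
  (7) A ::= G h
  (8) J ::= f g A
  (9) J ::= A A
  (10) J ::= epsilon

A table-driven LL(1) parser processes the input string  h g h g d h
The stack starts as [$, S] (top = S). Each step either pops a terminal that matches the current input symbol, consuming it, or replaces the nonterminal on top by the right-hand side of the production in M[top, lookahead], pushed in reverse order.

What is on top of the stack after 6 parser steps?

A

step 1: stack=$ S  input=h g h g d h $  — expand S ::= A g S
step 2: stack=$ S g A  input=h g h g d h $  — expand A ::= G h
step 3: stack=$ S g h G  input=h g h g d h $  — expand G ::= epsilon
step 4: stack=$ S g h  input=h g h g d h $  — match h
step 5: stack=$ S g  input=g h g d h $  — match g
step 6: stack=$ S  input=h g d h $  — expand S ::= A g S
Stack after step 6: $ S g A (top = A).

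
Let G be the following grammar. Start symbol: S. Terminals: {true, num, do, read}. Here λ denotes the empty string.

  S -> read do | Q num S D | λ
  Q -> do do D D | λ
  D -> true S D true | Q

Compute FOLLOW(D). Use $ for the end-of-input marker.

FIRST(Q) = {λ, do}
FIRST(S) = {λ, do, num, read}  (via Q num S D)
FIRST(D) = {λ, do, true}  (via Q)
FOLLOW(S) includes $ since S is the start symbol.
FOLLOW(S): in S->Q num S D, S is followed by D with FIRST {λ, do, true}; in S->Q num S D, the suffix after S is nullable (adds nothing new); in D->true S D true, S is followed by D true with FIRST {do, true}. Thus FOLLOW(S) = {$, do, true}.
FOLLOW(Q): in S->Q num S D, Q is followed by num S D with FIRST {num}; in D->Q, the suffix after Q is empty, so FOLLOW(Q) ⊇ FOLLOW(D) = {$, do, num, true}. Thus FOLLOW(Q) = {$, do, num, true}.
FOLLOW(D): in S->Q num S D, the suffix after D is empty, so FOLLOW(D) ⊇ FOLLOW(S) = {$, do, true}; in Q->do do D D (occurrence 1), D is followed by D with FIRST {λ, do, true}; in Q->do do D D (occurrence 1), the suffix after D is nullable, so FOLLOW(D) ⊇ FOLLOW(Q) = {$, do, num, true}; in Q->do do D D (occurrence 2), the suffix after D is empty, so FOLLOW(D) ⊇ FOLLOW(Q) = {$, do, num, true}; in D->true S D true, D is followed by true with FIRST {true}. Thus FOLLOW(D) = {$, do, num, true}.

{$, do, num, true}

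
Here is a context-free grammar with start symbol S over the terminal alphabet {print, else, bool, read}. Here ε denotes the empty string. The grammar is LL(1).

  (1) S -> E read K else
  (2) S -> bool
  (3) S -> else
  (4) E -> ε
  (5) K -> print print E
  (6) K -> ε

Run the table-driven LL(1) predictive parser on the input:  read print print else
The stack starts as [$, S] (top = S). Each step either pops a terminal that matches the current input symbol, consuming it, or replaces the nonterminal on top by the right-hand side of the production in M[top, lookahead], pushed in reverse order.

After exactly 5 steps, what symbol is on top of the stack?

     Stack                 Input                    Action
  1  $ S                   read print print else $  expand S -> E read K else
  2  $ else K read E       read print print else $  expand E -> ε
  3  $ else K read         read print print else $  match read
  4  $ else K              print print else $       expand K -> print print E
  5  $ else E print print  print print else $       match print
Stack after step 5: $ else E print (top = print).

print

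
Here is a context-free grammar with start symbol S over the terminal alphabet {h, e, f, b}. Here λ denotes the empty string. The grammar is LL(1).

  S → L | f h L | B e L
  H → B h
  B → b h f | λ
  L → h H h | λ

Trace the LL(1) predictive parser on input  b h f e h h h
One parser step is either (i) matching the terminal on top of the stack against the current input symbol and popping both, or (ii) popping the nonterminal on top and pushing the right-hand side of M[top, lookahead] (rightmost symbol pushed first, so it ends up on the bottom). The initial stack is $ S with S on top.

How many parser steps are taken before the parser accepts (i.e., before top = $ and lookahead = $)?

step 1: stack=$ S  input=b h f e h h h $  — expand S → B e L
step 2: stack=$ L e B  input=b h f e h h h $  — expand B → b h f
step 3: stack=$ L e f h b  input=b h f e h h h $  — match b
step 4: stack=$ L e f h  input=h f e h h h $  — match h
step 5: stack=$ L e f  input=f e h h h $  — match f
step 6: stack=$ L e  input=e h h h $  — match e
step 7: stack=$ L  input=h h h $  — expand L → h H h
step 8: stack=$ h H h  input=h h h $  — match h
step 9: stack=$ h H  input=h h $  — expand H → B h
step 10: stack=$ h h B  input=h h $  — expand B → λ
step 11: stack=$ h h  input=h h $  — match h
step 12: stack=$ h  input=h $  — match h
Accept reached after 12 steps.

12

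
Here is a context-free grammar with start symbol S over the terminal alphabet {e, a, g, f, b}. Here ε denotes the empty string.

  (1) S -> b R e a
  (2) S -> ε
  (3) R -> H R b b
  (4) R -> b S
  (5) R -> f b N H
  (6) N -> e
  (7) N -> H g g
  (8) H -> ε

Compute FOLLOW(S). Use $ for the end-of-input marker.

{$, b, e}

FIRST(S): from S->b R e a we get {b}; from S->ε we get {ε}. So FIRST(S) = {ε, b}.
FIRST(H): from H->ε we get {ε}. So FIRST(H) = {ε}.
FIRST(R): from R->H R b b we get {b, f}; from R->b S we get {b}; from R->f b N H we get {f}. So FIRST(R) = {b, f}.
FIRST(N): from N->e we get {e}; from N->H g g we get {g}. So FIRST(N) = {e, g}.
FOLLOW(S) includes $ since S is the start symbol.
FOLLOW(R): in S->b R e a, R is followed by e a with FIRST {e}; in R->H R b b, R is followed by b b with FIRST {b}. Thus FOLLOW(R) = {b, e}.
FOLLOW(S): in R->b S, the suffix after S is empty, so FOLLOW(S) ⊇ FOLLOW(R) = {b, e}. Thus FOLLOW(S) = {$, b, e}.
FOLLOW(N): in R->f b N H, N is followed by H with FIRST {ε}; in R->f b N H, the suffix after N is nullable, so FOLLOW(N) ⊇ FOLLOW(R) = {b, e}. Thus FOLLOW(N) = {b, e}.
FOLLOW(H): in R->H R b b, H is followed by R b b with FIRST {b, f}; in R->f b N H, the suffix after H is empty, so FOLLOW(H) ⊇ FOLLOW(R) = {b, e}; in N->H g g, H is followed by g g with FIRST {g}. Thus FOLLOW(H) = {b, e, f, g}.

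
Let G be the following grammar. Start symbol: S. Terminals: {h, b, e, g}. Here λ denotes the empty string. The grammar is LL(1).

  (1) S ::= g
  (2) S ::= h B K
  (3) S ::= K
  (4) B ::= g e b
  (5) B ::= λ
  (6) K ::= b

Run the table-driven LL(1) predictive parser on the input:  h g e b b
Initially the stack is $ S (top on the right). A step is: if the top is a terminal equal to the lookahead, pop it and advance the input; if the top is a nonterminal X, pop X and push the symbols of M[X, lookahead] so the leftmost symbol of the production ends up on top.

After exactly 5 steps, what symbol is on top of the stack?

step 1: stack=$ S  input=h g e b b $  — expand S ::= h B K
step 2: stack=$ K B h  input=h g e b b $  — match h
step 3: stack=$ K B  input=g e b b $  — expand B ::= g e b
step 4: stack=$ K b e g  input=g e b b $  — match g
step 5: stack=$ K b e  input=e b b $  — match e
Stack after step 5: $ K b (top = b).

b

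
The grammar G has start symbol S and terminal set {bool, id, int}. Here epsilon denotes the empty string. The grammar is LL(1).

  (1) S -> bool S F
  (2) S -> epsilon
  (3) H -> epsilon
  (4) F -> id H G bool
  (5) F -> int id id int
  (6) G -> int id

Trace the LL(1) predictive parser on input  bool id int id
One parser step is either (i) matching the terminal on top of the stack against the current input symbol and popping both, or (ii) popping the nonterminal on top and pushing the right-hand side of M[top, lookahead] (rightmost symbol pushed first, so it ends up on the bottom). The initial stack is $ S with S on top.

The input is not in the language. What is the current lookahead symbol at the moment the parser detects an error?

$

      Stack          Input             Action
   1  $ S            bool id int id $  expand S -> bool S F
   2  $ F S bool     bool id int id $  match bool
   3  $ F S          id int id $       expand S -> epsilon
   4  $ F            id int id $       expand F -> id H G bool
   5  $ bool G H id  id int id $       match id
   6  $ bool G H     int id $          expand H -> epsilon
   7  $ bool G       int id $          expand G -> int id
   8  $ bool id int  int id $          match int
   9  $ bool id      id $              match id
  10  $ bool         $                 error: top is terminal bool but lookahead is $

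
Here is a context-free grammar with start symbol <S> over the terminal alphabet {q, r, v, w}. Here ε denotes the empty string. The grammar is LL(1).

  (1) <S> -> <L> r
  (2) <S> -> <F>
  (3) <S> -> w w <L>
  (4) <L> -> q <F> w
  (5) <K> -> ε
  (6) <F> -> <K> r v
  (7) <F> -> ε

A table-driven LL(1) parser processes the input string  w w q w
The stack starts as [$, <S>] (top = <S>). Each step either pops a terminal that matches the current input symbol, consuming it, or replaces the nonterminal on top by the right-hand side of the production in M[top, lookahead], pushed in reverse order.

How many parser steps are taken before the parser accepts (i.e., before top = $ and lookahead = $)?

step 1: stack=$ <S>  input=w w q w $  — expand <S> -> w w <L>
step 2: stack=$ <L> w w  input=w w q w $  — match w
step 3: stack=$ <L> w  input=w q w $  — match w
step 4: stack=$ <L>  input=q w $  — expand <L> -> q <F> w
step 5: stack=$ w <F> q  input=q w $  — match q
step 6: stack=$ w <F>  input=w $  — expand <F> -> ε
step 7: stack=$ w  input=w $  — match w
Accept reached after 7 steps.

7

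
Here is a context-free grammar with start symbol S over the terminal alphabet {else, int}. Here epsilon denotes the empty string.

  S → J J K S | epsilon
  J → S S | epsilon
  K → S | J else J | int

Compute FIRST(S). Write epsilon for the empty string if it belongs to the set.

FIRST(S): from S→J J K S we get {epsilon, else, int}; from S→epsilon we get {epsilon}. So FIRST(S) = {epsilon, else, int}.
FIRST(J): from J→S S we get {epsilon, else, int}; from J→epsilon we get {epsilon}. So FIRST(J) = {epsilon, else, int}.
FIRST(K): from K→S we get {epsilon, else, int}; from K→J else J we get {else, int}; from K→int we get {int}. So FIRST(K) = {epsilon, else, int}.

{epsilon, else, int}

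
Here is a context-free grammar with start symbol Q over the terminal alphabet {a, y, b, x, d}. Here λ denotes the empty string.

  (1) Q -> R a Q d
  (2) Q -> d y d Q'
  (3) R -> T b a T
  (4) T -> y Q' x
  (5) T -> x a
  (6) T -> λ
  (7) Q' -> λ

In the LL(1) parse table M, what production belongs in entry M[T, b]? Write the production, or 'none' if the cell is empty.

T -> λ

FIRST(T) = {λ, x, y}
FIRST(Q') = {λ}
FIRST(R) = {b, x, y}  (via T b a T)
FIRST(Q) = {b, d, x, y}  (via R a Q d)
FOLLOW(Q) includes $ since Q is the start symbol.
FOLLOW(R): in Q->R a Q d, R is followed by a Q d with FIRST {a}. Thus FOLLOW(R) = {a}.
FOLLOW(T): in R->T b a T (occurrence 1), T is followed by b a T with FIRST {b}; in R->T b a T (occurrence 2), the suffix after T is empty, so FOLLOW(T) ⊇ FOLLOW(R) = {a}. Thus FOLLOW(T) = {a, b}.
For T -> y Q' x: FIRST(y Q' x) = {y}, so it goes in M[T, t] for t ∈ {y}.
For T -> x a: FIRST(x a) = {x}, so it goes in M[T, t] for t ∈ {x}.
For T -> λ: FIRST(λ) = {λ}, so it goes in M[T, t] for t ∈ {}; since λ ∈ FIRST, also for every t ∈ FOLLOW(T) = {a, b}.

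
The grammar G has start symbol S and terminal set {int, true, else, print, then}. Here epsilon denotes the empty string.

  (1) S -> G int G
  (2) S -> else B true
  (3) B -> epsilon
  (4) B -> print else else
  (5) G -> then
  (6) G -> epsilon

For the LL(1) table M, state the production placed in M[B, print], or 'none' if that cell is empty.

FIRST(B) = {epsilon, print}
FIRST(G) = {epsilon, then}
FIRST(S) = {else, int, then}  (via G int G)
FOLLOW(S) includes $ since S is the start symbol.
FOLLOW(B): in S->else B true, B is followed by true with FIRST {true}. Thus FOLLOW(B) = {true}.
For B -> epsilon: FIRST(epsilon) = {epsilon}, so it goes in M[B, t] for t ∈ {}; since epsilon ∈ FIRST, also for every t ∈ FOLLOW(B) = {true}.
For B -> print else else: FIRST(print else else) = {print}, so it goes in M[B, t] for t ∈ {print}.

B -> print else else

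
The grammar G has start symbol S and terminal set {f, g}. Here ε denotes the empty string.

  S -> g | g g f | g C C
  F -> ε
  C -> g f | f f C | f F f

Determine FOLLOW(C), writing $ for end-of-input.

{$, f, g}

FIRST(S) = {g}
FIRST(F) = {ε}
FIRST(C) = {f, g}
FOLLOW(S) includes $ since S is the start symbol.
FOLLOW(S): S appears on no right-hand side. Thus FOLLOW(S) = {$}.
FOLLOW(F): in C->f F f, F is followed by f with FIRST {f}. Thus FOLLOW(F) = {f}.
FOLLOW(C): in S->g C C (occurrence 1), C is followed by C with FIRST {f, g}; in S->g C C (occurrence 2), the suffix after C is empty, so FOLLOW(C) ⊇ FOLLOW(S) = {$}; in C->f f C, the suffix after C is empty (adds nothing new). Thus FOLLOW(C) = {$, f, g}.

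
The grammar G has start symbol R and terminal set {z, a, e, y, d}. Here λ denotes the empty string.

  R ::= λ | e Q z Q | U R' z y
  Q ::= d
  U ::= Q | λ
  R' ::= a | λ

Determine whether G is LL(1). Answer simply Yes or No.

Yes

FIRST(R) = {λ, a, d, e, z}
FIRST(Q) = {d}
FIRST(U) = {λ, d}
FIRST(R') = {λ, a}
FOLLOW(R) = {$}
FOLLOW(Q) = {$, a, z}
FOLLOW(U) = {a, z}
FOLLOW(R') = {z}
Each cell of M receives at most one production.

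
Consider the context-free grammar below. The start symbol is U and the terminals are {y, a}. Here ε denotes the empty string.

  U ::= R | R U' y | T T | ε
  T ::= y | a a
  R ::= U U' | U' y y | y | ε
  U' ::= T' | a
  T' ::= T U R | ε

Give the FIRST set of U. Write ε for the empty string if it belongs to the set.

FIRST(T) = {a, y}
FIRST(T') = {ε, a, y}  (via T U R)
FIRST(U') = {ε, a, y}  (via T')
FIRST(U) = {ε, a, y}  (via R, R U' y, T T)
FIRST(R) = {ε, a, y}  (via U U', U' y y)

{ε, a, y}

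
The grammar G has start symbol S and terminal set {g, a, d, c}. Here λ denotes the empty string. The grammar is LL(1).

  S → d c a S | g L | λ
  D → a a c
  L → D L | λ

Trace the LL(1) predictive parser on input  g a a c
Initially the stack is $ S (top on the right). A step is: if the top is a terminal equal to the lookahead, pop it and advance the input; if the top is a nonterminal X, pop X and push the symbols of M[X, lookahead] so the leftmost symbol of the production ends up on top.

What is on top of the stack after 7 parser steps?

step 1: stack=$ S  input=g a a c $  — expand S → g L
step 2: stack=$ L g  input=g a a c $  — match g
step 3: stack=$ L  input=a a c $  — expand L → D L
step 4: stack=$ L D  input=a a c $  — expand D → a a c
step 5: stack=$ L c a a  input=a a c $  — match a
step 6: stack=$ L c a  input=a c $  — match a
step 7: stack=$ L c  input=c $  — match c
Stack after step 7: $ L (top = L).

L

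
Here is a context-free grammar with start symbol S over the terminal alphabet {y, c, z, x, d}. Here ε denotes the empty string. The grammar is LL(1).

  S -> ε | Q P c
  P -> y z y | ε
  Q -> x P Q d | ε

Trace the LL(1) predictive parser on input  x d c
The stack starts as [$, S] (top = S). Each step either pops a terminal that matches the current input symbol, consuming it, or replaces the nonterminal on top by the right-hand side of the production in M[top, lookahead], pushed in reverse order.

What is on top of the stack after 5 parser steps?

d

     Stack          Input    Action
  1  $ S            x d c $  expand S -> Q P c
  2  $ c P Q        x d c $  expand Q -> x P Q d
  3  $ c P d Q P x  x d c $  match x
  4  $ c P d Q P    d c $    expand P -> ε
  5  $ c P d Q      d c $    expand Q -> ε
Stack after step 5: $ c P d (top = d).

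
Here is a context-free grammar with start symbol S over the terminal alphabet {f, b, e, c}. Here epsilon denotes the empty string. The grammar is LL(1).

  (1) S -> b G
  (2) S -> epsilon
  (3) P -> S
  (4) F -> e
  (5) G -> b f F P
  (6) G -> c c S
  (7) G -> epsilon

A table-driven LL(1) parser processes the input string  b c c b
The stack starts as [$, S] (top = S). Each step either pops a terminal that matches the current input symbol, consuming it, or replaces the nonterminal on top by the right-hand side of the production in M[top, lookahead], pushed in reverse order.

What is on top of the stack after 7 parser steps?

G

step 1: stack=$ S  input=b c c b $  — expand S -> b G
step 2: stack=$ G b  input=b c c b $  — match b
step 3: stack=$ G  input=c c b $  — expand G -> c c S
step 4: stack=$ S c c  input=c c b $  — match c
step 5: stack=$ S c  input=c b $  — match c
step 6: stack=$ S  input=b $  — expand S -> b G
step 7: stack=$ G b  input=b $  — match b
Stack after step 7: $ G (top = G).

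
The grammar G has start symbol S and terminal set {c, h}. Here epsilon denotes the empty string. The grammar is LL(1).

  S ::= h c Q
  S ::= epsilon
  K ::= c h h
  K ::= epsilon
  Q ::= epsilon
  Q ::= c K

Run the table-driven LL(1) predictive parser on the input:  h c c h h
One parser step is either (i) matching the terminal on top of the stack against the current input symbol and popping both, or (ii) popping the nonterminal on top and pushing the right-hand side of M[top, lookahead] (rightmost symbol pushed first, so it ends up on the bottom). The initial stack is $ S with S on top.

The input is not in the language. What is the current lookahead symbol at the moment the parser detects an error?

h

     Stack    Input        Action
  1  $ S      h c c h h $  expand S ::= h c Q
  2  $ Q c h  h c c h h $  match h
  3  $ Q c    c c h h $    match c
  4  $ Q      c h h $      expand Q ::= c K
  5  $ K c    c h h $      match c
  6  $ K      h h $        error: M[K, h] is empty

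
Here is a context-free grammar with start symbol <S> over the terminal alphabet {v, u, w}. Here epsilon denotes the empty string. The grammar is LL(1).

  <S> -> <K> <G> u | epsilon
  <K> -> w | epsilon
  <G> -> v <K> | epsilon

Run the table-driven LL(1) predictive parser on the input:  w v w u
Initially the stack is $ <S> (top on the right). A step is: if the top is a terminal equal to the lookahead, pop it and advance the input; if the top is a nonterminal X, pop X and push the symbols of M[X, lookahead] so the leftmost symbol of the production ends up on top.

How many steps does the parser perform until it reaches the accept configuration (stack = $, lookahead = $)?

8

step 1: stack=$ <S>  input=w v w u $  — expand <S> -> <K> <G> u
step 2: stack=$ u <G> <K>  input=w v w u $  — expand <K> -> w
step 3: stack=$ u <G> w  input=w v w u $  — match w
step 4: stack=$ u <G>  input=v w u $  — expand <G> -> v <K>
step 5: stack=$ u <K> v  input=v w u $  — match v
step 6: stack=$ u <K>  input=w u $  — expand <K> -> w
step 7: stack=$ u w  input=w u $  — match w
step 8: stack=$ u  input=u $  — match u
Accept reached after 8 steps.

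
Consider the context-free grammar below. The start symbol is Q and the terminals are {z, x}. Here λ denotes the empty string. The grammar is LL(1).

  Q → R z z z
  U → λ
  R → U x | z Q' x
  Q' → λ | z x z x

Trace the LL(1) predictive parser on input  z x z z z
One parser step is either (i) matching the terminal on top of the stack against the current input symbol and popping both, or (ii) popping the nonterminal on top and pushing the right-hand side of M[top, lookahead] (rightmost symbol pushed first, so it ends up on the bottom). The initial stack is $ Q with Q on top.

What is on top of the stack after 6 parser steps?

     Stack           Input        Action
  1  $ Q             z x z z z $  expand Q → R z z z
  2  $ z z z R       z x z z z $  expand R → z Q' x
  3  $ z z z x Q' z  z x z z z $  match z
  4  $ z z z x Q'    x z z z $    expand Q' → λ
  5  $ z z z x       x z z z $    match x
  6  $ z z z         z z z $      match z
Stack after step 6: $ z z (top = z).

z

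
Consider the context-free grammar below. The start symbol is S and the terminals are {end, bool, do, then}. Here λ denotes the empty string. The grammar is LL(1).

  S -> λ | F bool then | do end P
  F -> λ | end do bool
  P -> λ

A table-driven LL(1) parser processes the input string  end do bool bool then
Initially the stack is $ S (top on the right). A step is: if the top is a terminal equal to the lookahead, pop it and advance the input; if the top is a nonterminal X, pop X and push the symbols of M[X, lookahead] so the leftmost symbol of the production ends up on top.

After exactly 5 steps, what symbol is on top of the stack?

step 1: stack=$ S  input=end do bool bool then $  — expand S -> F bool then
step 2: stack=$ then bool F  input=end do bool bool then $  — expand F -> end do bool
step 3: stack=$ then bool bool do end  input=end do bool bool then $  — match end
step 4: stack=$ then bool bool do  input=do bool bool then $  — match do
step 5: stack=$ then bool bool  input=bool bool then $  — match bool
Stack after step 5: $ then bool (top = bool).

bool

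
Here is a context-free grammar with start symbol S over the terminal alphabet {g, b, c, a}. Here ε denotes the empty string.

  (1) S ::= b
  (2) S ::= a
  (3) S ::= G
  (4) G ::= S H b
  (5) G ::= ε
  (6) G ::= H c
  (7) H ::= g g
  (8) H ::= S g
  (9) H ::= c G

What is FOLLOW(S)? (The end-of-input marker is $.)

{$, a, b, c, g}

FIRST(S): from S::=b we get {b}; from S::=a we get {a}; from S::=G we get {ε, a, b, c, g}. So FIRST(S) = {ε, a, b, c, g}.
FIRST(H): from H::=g g we get {g}; from H::=S g we get {a, b, c, g}; from H::=c G we get {c}. So FIRST(H) = {a, b, c, g}.
FIRST(G): from G::=S H b we get {a, b, c, g}; from G::=ε we get {ε}; from G::=H c we get {a, b, c, g}. So FIRST(G) = {ε, a, b, c, g}.
FOLLOW(S) includes $ since S is the start symbol.
FOLLOW(S): in G::=S H b, S is followed by H b with FIRST {a, b, c, g}; in H::=S g, S is followed by g with FIRST {g}. Thus FOLLOW(S) = {$, a, b, c, g}.
FOLLOW(H): in G::=S H b, H is followed by b with FIRST {b}; in G::=H c, H is followed by c with FIRST {c}. Thus FOLLOW(H) = {b, c}.
FOLLOW(G): in S::=G, the suffix after G is empty, so FOLLOW(G) ⊇ FOLLOW(S) = {$, a, b, c, g}; in H::=c G, the suffix after G is empty, so FOLLOW(G) ⊇ FOLLOW(H) = {b, c}. Thus FOLLOW(G) = {$, a, b, c, g}.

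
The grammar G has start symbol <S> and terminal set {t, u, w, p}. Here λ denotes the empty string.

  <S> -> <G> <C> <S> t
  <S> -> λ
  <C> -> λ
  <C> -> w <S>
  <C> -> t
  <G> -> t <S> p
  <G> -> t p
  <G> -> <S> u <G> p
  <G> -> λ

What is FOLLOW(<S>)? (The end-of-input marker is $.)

FIRST(<C>): from <C>->λ we get {λ}; from <C>->w <S> we get {w}; from <C>->t we get {t}. So FIRST(<C>) = {λ, t, w}.
FIRST(<S>): from <S>-><G> <C> <S> t we get {t, u, w}; from <S>->λ we get {λ}. So FIRST(<S>) = {λ, t, u, w}.
FIRST(<G>): from <G>->t <S> p we get {t}; from <G>->t p we get {t}; from <G>-><S> u <G> p we get {t, u, w}; from <G>->λ we get {λ}. So FIRST(<G>) = {λ, t, u, w}.
FOLLOW(<S>) includes $ since <S> is the start symbol.
FOLLOW(<C>): in <S>-><G> <C> <S> t, <C> is followed by <S> t with FIRST {t, u, w}. Thus FOLLOW(<C>) = {t, u, w}.
FOLLOW(<S>): in <S>-><G> <C> <S> t, <S> is followed by t with FIRST {t}; in <C>->w <S>, the suffix after <S> is empty, so FOLLOW(<S>) ⊇ FOLLOW(<C>) = {t, u, w}; in <G>->t <S> p, <S> is followed by p with FIRST {p}; in <G>-><S> u <G> p, <S> is followed by u <G> p with FIRST {u}. Thus FOLLOW(<S>) = {$, p, t, u, w}.
FOLLOW(<G>): in <S>-><G> <C> <S> t, <G> is followed by <C> <S> t with FIRST {t, u, w}; in <G>-><S> u <G> p, <G> is followed by p with FIRST {p}. Thus FOLLOW(<G>) = {p, t, u, w}.

{$, p, t, u, w}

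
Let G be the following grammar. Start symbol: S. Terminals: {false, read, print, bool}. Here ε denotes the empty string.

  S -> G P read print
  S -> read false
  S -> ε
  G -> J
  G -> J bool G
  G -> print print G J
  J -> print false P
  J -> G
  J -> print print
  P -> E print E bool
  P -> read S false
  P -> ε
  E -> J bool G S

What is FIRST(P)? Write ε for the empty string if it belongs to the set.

{ε, print, read}

FIRST(S) = {ε, print, read}  (via G P read print)
FIRST(G) = {print}  (via J, J bool G)
FIRST(J) = {print}  (via G)
FIRST(E) = {print}  (via J bool G S)
FIRST(P) = {ε, print, read}  (via E print E bool)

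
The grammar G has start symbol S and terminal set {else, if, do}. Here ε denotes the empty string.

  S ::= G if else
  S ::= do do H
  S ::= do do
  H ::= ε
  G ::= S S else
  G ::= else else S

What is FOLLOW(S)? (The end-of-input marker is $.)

{$, do, else, if}

FIRST(H) = {ε}
FIRST(S) = {do, else}  (via G if else)
FIRST(G) = {do, else}  (via S S else)
FOLLOW(S) includes $ since S is the start symbol.
FOLLOW(G): in S::=G if else, G is followed by if else with FIRST {if}. Thus FOLLOW(G) = {if}.
FOLLOW(S): in G::=S S else (occurrence 1), S is followed by S else with FIRST {do, else}; in G::=S S else (occurrence 2), S is followed by else with FIRST {else}; in G::=else else S, the suffix after S is empty, so FOLLOW(S) ⊇ FOLLOW(G) = {if}. Thus FOLLOW(S) = {$, do, else, if}.
FOLLOW(H): in S::=do do H, the suffix after H is empty, so FOLLOW(H) ⊇ FOLLOW(S) = {$, do, else, if}. Thus FOLLOW(H) = {$, do, else, if}.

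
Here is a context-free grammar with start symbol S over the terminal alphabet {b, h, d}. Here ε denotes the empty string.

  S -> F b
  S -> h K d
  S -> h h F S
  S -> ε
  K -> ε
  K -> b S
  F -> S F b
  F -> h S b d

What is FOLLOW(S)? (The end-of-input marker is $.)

FIRST(K) = {ε, b}
FIRST(S) = {ε, h}  (via F b)
FIRST(F) = {h}  (via S F b)
FOLLOW(S) includes $ since S is the start symbol.
FOLLOW(K): in S->h K d, K is followed by d with FIRST {d}. Thus FOLLOW(K) = {d}.
FOLLOW(S): in S->h h F S, the suffix after S is empty (adds nothing new); in K->b S, the suffix after S is empty, so FOLLOW(S) ⊇ FOLLOW(K) = {d}; in F->S F b, S is followed by F b with FIRST {h}; in F->h S b d, S is followed by b d with FIRST {b}. Thus FOLLOW(S) = {$, b, d, h}.
FOLLOW(F): in S->F b, F is followed by b with FIRST {b}; in S->h h F S, F is followed by S with FIRST {ε, h}; in S->h h F S, the suffix after F is nullable, so FOLLOW(F) ⊇ FOLLOW(S) = {$, b, d, h}; in F->S F b, F is followed by b with FIRST {b}. Thus FOLLOW(F) = {$, b, d, h}.

{$, b, d, h}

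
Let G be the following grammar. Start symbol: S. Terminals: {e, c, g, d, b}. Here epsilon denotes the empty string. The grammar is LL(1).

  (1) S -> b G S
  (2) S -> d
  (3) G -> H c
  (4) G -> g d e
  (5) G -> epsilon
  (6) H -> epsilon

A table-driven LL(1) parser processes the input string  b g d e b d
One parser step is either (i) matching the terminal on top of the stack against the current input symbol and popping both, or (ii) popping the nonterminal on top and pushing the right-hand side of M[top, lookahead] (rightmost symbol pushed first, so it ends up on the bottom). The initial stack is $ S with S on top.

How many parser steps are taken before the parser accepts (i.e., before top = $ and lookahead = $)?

11

      Stack      Input          Action
   1  $ S        b g d e b d $  expand S -> b G S
   2  $ S G b    b g d e b d $  match b
   3  $ S G      g d e b d $    expand G -> g d e
   4  $ S e d g  g d e b d $    match g
   5  $ S e d    d e b d $      match d
   6  $ S e      e b d $        match e
   7  $ S        b d $          expand S -> b G S
   8  $ S G b    b d $          match b
   9  $ S G      d $            expand G -> epsilon
  10  $ S        d $            expand S -> d
  11  $ d        d $            match d
Accept reached after 11 steps.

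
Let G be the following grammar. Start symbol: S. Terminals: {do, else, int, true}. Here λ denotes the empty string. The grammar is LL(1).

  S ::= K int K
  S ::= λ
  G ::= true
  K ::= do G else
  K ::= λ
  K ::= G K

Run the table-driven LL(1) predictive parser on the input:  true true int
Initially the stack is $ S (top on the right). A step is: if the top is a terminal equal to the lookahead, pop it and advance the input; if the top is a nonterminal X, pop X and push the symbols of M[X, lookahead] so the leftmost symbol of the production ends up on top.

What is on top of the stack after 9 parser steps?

step 1: stack=$ S  input=true true int $  — expand S ::= K int K
step 2: stack=$ K int K  input=true true int $  — expand K ::= G K
step 3: stack=$ K int K G  input=true true int $  — expand G ::= true
step 4: stack=$ K int K true  input=true true int $  — match true
step 5: stack=$ K int K  input=true int $  — expand K ::= G K
step 6: stack=$ K int K G  input=true int $  — expand G ::= true
step 7: stack=$ K int K true  input=true int $  — match true
step 8: stack=$ K int K  input=int $  — expand K ::= λ
step 9: stack=$ K int  input=int $  — match int
Stack after step 9: $ K (top = K).

K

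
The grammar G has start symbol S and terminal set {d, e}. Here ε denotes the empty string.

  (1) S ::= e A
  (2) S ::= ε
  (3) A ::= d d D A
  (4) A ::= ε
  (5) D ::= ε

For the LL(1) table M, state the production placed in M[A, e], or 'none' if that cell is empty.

FIRST(S) = {ε, e}
FIRST(A) = {ε, d}
FIRST(D) = {ε}
FOLLOW(S) includes $ since S is the start symbol.
FOLLOW(S): S appears on no right-hand side. Thus FOLLOW(S) = {$}.
FOLLOW(A): in S::=e A, the suffix after A is empty, so FOLLOW(A) ⊇ FOLLOW(S) = {$}; in A::=d d D A, the suffix after A is empty (adds nothing new). Thus FOLLOW(A) = {$}.
For A ::= d d D A: FIRST(d d D A) = {d}, so it goes in M[A, t] for t ∈ {d}.
For A ::= ε: FIRST(ε) = {ε}, so it goes in M[A, t] for t ∈ {}; since ε ∈ FIRST, also for every t ∈ FOLLOW(A) = {$}.
None of these place a production in M[A, e].

none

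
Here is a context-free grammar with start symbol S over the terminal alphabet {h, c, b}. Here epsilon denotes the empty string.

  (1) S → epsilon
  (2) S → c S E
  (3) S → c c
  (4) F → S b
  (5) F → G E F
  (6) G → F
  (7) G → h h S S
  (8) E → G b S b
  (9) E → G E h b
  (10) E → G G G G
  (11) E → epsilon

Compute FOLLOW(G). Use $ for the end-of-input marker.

FIRST(S): from S→epsilon we get {epsilon}; from S→c S E we get {c}; from S→c c we get {c}. So FIRST(S) = {epsilon, c}.
FIRST(F): from F→S b we get {b, c}; from F→G E F we get {b, c, h}. So FIRST(F) = {b, c, h}.
FIRST(G): from G→F we get {b, c, h}; from G→h h S S we get {h}. So FIRST(G) = {b, c, h}.
FIRST(E): from E→G b S b we get {b, c, h}; from E→G E h b we get {b, c, h}; from E→G G G G we get {b, c, h}; from E→epsilon we get {epsilon}. So FIRST(E) = {epsilon, b, c, h}.
FOLLOW(S) includes $ since S is the start symbol.
FOLLOW(S): in S→c S E, S is followed by E with FIRST {epsilon, b, c, h}; in S→c S E, the suffix after S is nullable (adds nothing new); in F→S b, S is followed by b with FIRST {b}; in G→h h S S (occurrence 1), S is followed by S with FIRST {epsilon, c}; in G→h h S S (occurrence 1), the suffix after S is nullable, so FOLLOW(S) ⊇ FOLLOW(G) = {$, b, c, h}; in G→h h S S (occurrence 2), the suffix after S is empty, so FOLLOW(S) ⊇ FOLLOW(G) = {$, b, c, h}; in E→G b S b, S is followed by b with FIRST {b}. Thus FOLLOW(S) = {$, b, c, h}.
FOLLOW(E): in S→c S E, the suffix after E is empty, so FOLLOW(E) ⊇ FOLLOW(S) = {$, b, c, h}; in F→G E F, E is followed by F with FIRST {b, c, h}; in E→G E h b, E is followed by h b with FIRST {h}. Thus FOLLOW(E) = {$, b, c, h}.
FOLLOW(G): in F→G E F, G is followed by E F with FIRST {b, c, h}; in E→G b S b, G is followed by b S b with FIRST {b}; in E→G E h b, G is followed by E h b with FIRST {b, c, h}; in E→G G G G (occurrence 1), G is followed by G G G with FIRST {b, c, h}; in E→G G G G (occurrence 2), G is followed by G G with FIRST {b, c, h}; in E→G G G G (occurrence 3), G is followed by G with FIRST {b, c, h}; in E→G G G G (occurrence 4), the suffix after G is empty, so FOLLOW(G) ⊇ FOLLOW(E) = {$, b, c, h}. Thus FOLLOW(G) = {$, b, c, h}.
FOLLOW(F): in F→G E F, the suffix after F is empty (adds nothing new); in G→F, the suffix after F is empty, so FOLLOW(F) ⊇ FOLLOW(G) = {$, b, c, h}. Thus FOLLOW(F) = {$, b, c, h}.

{$, b, c, h}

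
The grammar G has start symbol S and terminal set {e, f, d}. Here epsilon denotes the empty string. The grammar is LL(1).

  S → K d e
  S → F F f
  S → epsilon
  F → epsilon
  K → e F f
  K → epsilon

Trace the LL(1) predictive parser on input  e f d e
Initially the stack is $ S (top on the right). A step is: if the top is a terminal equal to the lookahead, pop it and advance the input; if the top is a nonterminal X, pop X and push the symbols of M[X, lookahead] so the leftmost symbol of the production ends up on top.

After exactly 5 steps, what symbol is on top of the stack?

step 1: stack=$ S  input=e f d e $  — expand S → K d e
step 2: stack=$ e d K  input=e f d e $  — expand K → e F f
step 3: stack=$ e d f F e  input=e f d e $  — match e
step 4: stack=$ e d f F  input=f d e $  — expand F → epsilon
step 5: stack=$ e d f  input=f d e $  — match f
Stack after step 5: $ e d (top = d).

d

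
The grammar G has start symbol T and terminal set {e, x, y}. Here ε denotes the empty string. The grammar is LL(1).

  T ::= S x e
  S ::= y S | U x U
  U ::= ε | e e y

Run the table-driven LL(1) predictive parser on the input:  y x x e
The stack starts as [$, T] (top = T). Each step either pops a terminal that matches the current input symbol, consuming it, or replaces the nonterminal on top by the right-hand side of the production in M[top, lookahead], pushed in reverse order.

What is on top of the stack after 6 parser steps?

     Stack        Input      Action
  1  $ T          y x x e $  expand T ::= S x e
  2  $ e x S      y x x e $  expand S ::= y S
  3  $ e x S y    y x x e $  match y
  4  $ e x S      x x e $    expand S ::= U x U
  5  $ e x U x U  x x e $    expand U ::= ε
  6  $ e x U x    x x e $    match x
Stack after step 6: $ e x U (top = U).

U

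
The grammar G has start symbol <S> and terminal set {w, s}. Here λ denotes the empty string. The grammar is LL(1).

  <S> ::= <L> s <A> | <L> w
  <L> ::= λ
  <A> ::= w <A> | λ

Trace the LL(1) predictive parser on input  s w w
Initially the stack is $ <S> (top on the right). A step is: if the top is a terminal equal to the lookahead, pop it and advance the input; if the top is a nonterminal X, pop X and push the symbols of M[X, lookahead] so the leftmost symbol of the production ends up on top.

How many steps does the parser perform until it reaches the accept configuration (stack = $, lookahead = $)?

8

step 1: stack=$ <S>  input=s w w $  — expand <S> ::= <L> s <A>
step 2: stack=$ <A> s <L>  input=s w w $  — expand <L> ::= λ
step 3: stack=$ <A> s  input=s w w $  — match s
step 4: stack=$ <A>  input=w w $  — expand <A> ::= w <A>
step 5: stack=$ <A> w  input=w w $  — match w
step 6: stack=$ <A>  input=w $  — expand <A> ::= w <A>
step 7: stack=$ <A> w  input=w $  — match w
step 8: stack=$ <A>  input=$  — expand <A> ::= λ
Accept reached after 8 steps.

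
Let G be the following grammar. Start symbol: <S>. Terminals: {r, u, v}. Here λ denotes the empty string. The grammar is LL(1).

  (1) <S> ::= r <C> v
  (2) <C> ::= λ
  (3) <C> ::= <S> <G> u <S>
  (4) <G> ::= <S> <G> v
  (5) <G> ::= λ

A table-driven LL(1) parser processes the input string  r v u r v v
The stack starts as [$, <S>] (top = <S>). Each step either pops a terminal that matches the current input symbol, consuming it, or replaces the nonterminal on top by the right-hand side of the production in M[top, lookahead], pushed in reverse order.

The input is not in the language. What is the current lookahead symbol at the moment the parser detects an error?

u

step 1: stack=$ <S>  input=r v u r v v $  — expand <S> ::= r <C> v
step 2: stack=$ v <C> r  input=r v u r v v $  — match r
step 3: stack=$ v <C>  input=v u r v v $  — expand <C> ::= λ
step 4: stack=$ v  input=v u r v v $  — match v
step 5: stack=$  input=u r v v $  — error: stack empty but input remains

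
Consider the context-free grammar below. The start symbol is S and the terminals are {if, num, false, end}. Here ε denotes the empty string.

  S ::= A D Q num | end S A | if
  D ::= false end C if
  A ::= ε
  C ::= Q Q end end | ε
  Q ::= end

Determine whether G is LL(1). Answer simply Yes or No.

FIRST(S) = {end, false, if}
FIRST(D) = {false}
FIRST(A) = {ε}
FIRST(C) = {ε, end}
FIRST(Q) = {end}
FOLLOW(S) = {$}
FOLLOW(D) = {end}
FOLLOW(A) = {$, false}
FOLLOW(C) = {if}
FOLLOW(Q) = {end, num}
Each cell of M receives at most one production.

Yes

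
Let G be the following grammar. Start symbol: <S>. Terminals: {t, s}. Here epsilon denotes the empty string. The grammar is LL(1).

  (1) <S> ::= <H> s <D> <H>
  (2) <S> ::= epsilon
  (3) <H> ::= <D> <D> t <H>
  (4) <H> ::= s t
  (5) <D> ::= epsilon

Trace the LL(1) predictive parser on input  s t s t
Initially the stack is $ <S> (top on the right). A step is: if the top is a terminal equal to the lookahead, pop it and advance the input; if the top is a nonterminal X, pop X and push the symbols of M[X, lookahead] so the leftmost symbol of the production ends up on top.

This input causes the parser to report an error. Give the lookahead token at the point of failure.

$

      Stack            Input      Action
   1  $ <S>            s t s t $  expand <S> ::= <H> s <D> <H>
   2  $ <H> <D> s <H>  s t s t $  expand <H> ::= s t
   3  $ <H> <D> s t s  s t s t $  match s
   4  $ <H> <D> s t    t s t $    match t
   5  $ <H> <D> s      s t $      match s
   6  $ <H> <D>        t $        expand <D> ::= epsilon
   7  $ <H>            t $        expand <H> ::= <D> <D> t <H>
   8  $ <H> t <D> <D>  t $        expand <D> ::= epsilon
   9  $ <H> t <D>      t $        expand <D> ::= epsilon
  10  $ <H> t          t $        match t
  11  $ <H>            $          error: M[<H>, $] is empty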